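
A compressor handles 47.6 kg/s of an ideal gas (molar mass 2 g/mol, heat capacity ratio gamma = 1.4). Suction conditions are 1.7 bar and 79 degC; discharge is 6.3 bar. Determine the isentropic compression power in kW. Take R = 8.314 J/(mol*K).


Isentropic work: W = m*(gamma/(gamma-1))*(R*T1/MW)*((P2/P1)^((gamma-1)/gamma) - 1)
T1 = 79 + 273.15 = 352.15 K
Pressure ratio = 6.3 / 1.7 = 3.70588
Exponent = (1.4 - 1)/1.4 = 0.285714
(P2/P1)^exp - 1 = 3.70588^0.285714 - 1 = 0.453919
W = 47.6 * 1.4 / 0.4 * 8.314 * 352.15 / 2 * 0.453919 = 110700

110700 kW


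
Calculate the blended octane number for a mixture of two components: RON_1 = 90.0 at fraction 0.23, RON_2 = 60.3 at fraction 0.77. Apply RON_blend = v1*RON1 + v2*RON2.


Linear blending: RON_blend = sum(vi * RONi)
Contribution 1: 0.23 * 90.0 = 20.7
Contribution 2: 0.77 * 60.3 = 46.431
RON_blend = 20.7 + 46.431 = 67.131

67.131


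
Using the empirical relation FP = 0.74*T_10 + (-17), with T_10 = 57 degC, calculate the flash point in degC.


FP = 0.74 * 57 + (-17) = 25.18

25.18 degC


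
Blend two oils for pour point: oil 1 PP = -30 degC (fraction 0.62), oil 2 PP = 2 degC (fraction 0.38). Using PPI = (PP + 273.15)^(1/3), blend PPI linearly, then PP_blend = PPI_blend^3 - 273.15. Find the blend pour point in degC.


PPI_1 = (-30 + 273.15)^(1/3) = 6.241535
PPI_2 = (2 + 273.15)^(1/3) = 6.504139
PPI_blend = 0.62 * 6.241535 + 0.38 * 6.504139 = 6.341325
PP_blend = 6.341325^3 - 273.15 = 254.9999 - 273.15 = -18.15

-18.15 degC


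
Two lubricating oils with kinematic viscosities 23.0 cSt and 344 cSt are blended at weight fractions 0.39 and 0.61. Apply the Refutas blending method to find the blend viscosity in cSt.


Refutas method: VBN_i = 14.534*ln(ln(visc_i + 0.8)) + 10.975, blended linearly by mass fraction; since VBN is linear in VBI_i = ln(ln(visc_i + 0.8)) and the fractions sum to 1, blend VBI directly: visc = exp(exp(VBI_blend)) - 0.8
VBI_1 = ln(ln(23.0 + 0.8)) = 1.15363
VBI_2 = ln(ln(344 + 0.8)) = 1.76524
VBI_blend = 0.39 * 1.15363 + 0.61 * 1.76524 = 1.52671
visc_blend = exp(exp(1.52671)) - 0.8 = 98.98

98.98 cSt


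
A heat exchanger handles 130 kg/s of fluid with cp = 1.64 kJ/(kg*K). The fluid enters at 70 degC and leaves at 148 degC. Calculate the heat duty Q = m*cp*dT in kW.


Q = m_dot * cp * delta_T
delta_T = 148 - 70 = 78 K
Q = 130 * 1.64 * 78
= 213.2 * 78
= 16629.6 kW

16629.6 kW


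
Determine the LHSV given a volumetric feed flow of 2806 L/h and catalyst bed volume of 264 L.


LHSV = volumetric feed rate / catalyst volume
= 2806 L/h / 264 L
= 10.63 h^-1

10.63 h^-1


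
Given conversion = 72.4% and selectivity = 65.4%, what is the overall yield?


Overall yield = conversion (%) * selectivity (%) / 100
Conversion = 72.4%, Selectivity = 65.4%
Y = 72.4 * 65.4 / 100
= 47.3496 %

47.3496 %


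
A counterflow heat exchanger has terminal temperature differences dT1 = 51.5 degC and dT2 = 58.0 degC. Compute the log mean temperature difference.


LMTD = (dT1 - dT2) / ln(dT1/dT2)
= (51.5 - 58.0) / ln(51.5 / 58.0) = -6.5 / -0.118861 = 54.69

54.69 degC


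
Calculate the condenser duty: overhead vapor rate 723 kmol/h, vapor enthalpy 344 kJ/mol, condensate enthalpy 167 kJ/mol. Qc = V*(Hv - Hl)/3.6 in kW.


Qc = 723 * (344 - 167) / 3.6 = 723 * 177 / 3.6 = 35550

35550 kW


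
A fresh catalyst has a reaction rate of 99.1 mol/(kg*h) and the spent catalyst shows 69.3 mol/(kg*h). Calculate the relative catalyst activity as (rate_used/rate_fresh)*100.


Activity (%) = (rate_used / rate_fresh) * 100
rate_used = 69.3, rate_fresh = 99.1
= (69.3 / 99.1) * 100
= 0.6993 * 100 = 69.93

69.93 %


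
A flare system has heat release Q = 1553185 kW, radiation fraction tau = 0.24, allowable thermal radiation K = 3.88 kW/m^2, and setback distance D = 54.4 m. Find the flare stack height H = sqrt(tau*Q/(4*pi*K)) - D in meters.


tau*Q/(4*pi*K) = 0.24 * 1553185 / (4 * pi * 3.88) = 7645.27
sqrt(7645.27) = 87.4372
H = 87.4372 - 54.4 = 33.04

33.04 m


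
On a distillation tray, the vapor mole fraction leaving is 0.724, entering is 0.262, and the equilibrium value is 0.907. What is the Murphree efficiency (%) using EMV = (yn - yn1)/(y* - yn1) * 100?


Murphree vapor efficiency: EMV = (y_n - y_(n-1)) / (y*_n - y_(n-1)) * 100
EMV = (0.724 - 0.262) / (0.907 - 0.262) * 100 = 0.462 / 0.645 * 100 = 71.63

71.63 %


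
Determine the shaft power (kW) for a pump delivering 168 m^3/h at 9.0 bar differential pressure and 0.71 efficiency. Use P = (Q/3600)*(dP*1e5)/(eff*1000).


Q = 168 / 3600 = 0.0466667 m^3/s
P = 0.0466667 * (9.0 * 1e5) / 0.71 / 1000 = 59.15

59.15 kW


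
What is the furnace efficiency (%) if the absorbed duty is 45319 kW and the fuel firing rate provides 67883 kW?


Furnace efficiency = Q_absorbed / Q_fuel * 100
= 45319 / 67883 * 100 = 66.76

66.76 %


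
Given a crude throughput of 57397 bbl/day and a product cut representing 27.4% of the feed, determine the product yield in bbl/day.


Crude throughput = 57397 bbl/day
Fraction yield = 27.4%
yield = throughput * fraction / 100
yield = 57397 * 27.4 / 100 = 15726.778

15726.778 bbl/day


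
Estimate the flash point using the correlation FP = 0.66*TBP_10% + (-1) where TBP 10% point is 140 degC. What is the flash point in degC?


FP = 0.66 * 140 + (-1) = 91.4

91.4 degC


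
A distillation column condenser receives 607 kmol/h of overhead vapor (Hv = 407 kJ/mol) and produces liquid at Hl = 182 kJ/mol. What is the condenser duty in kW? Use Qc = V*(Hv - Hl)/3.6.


Qc = 607 * (407 - 182) / 3.6 = 607 * 225 / 3.6 = 37940

37940 kW


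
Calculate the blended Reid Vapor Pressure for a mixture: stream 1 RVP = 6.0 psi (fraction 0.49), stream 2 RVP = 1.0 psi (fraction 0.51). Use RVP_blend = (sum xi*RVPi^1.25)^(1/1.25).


Chevron index: RVP_blend = (sum xi*RVPi^1.25)^(1/1.25)
RVP^1.25 terms: 0.49 * 6.0^1.25 + 0.51 * 1.0^1.25 = 5.11135
RVP_blend = 5.11135^(1/1.25) = 3.688

3.688 psi


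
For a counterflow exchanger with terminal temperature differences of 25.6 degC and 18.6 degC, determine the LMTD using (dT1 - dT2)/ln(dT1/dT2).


LMTD = (dT1 - dT2) / ln(dT1/dT2)
= (25.6 - 18.6) / ln(25.6 / 18.6) = 7 / 0.319431 = 21.91

21.91 degC


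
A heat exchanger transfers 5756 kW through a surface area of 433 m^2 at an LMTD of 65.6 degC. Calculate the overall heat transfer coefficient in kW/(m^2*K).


From Q = U*A*LMTD, U = Q / (A * LMTD)
U = 5756 / (433 * 65.6) = 5756 / 28404.8 = 0.2026

0.2026 kW/(m^2*K)


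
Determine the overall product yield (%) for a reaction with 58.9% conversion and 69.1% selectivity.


Overall yield = conversion (%) * selectivity (%) / 100
Conversion = 58.9%, Selectivity = 69.1%
Y = 58.9 * 69.1 / 100
= 40.6999 %

40.6999 %


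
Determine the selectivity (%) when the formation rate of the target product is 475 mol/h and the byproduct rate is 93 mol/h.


Selectivity = desired / (desired + undesired) * 100
Total products = 475 + 93 = 568 mol/h
S = 475 / 568 * 100
= 0.8363 * 100
= 83.63 %

83.63 %


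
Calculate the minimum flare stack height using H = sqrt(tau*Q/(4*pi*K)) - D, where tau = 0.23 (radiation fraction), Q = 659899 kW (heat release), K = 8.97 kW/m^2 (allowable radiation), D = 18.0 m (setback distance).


tau*Q/(4*pi*K) = 0.23 * 659899 / (4 * pi * 8.97) = 1346.49
sqrt(1346.49) = 36.6946
H = 36.6946 - 18.0 = 18.69

18.69 m


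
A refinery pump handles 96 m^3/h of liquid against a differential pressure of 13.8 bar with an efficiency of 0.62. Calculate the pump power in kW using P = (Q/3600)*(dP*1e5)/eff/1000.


Q = 96 / 3600 = 0.0266667 m^3/s
P = 0.0266667 * (13.8 * 1e5) / 0.62 / 1000 = 59.35

59.35 kW


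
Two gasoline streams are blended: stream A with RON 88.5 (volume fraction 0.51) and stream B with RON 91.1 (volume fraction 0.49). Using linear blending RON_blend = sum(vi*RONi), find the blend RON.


Linear blending: RON_blend = sum(vi * RONi)
Contribution 1: 0.51 * 88.5 = 45.135
Contribution 2: 0.49 * 91.1 = 44.639
RON_blend = 45.135 + 44.639 = 89.774

89.774


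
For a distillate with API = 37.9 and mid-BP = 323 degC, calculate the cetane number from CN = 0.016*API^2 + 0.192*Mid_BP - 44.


CN = 0.016 * 37.9^2 + 0.192 * 323 - 44
CN = 22.98256 + 62.016 - 44 = 40.99856

40.99856


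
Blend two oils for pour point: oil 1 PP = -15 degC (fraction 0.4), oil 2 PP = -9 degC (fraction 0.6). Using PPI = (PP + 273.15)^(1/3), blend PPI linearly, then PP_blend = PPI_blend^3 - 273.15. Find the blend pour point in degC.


PPI_1 = (-15 + 273.15)^(1/3) = 6.36733
PPI_2 = (-9 + 273.15)^(1/3) = 6.416283
PPI_blend = 0.4 * 6.36733 + 0.6 * 6.416283 = 6.396702
PP_blend = 6.396702^3 - 273.15 = 261.739 - 273.15 = -11.41

-11.41 degC


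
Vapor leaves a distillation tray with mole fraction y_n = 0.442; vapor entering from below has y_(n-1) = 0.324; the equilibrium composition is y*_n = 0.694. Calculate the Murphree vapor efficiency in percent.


Murphree vapor efficiency: EMV = (y_n - y_(n-1)) / (y*_n - y_(n-1)) * 100
EMV = (0.442 - 0.324) / (0.694 - 0.324) * 100 = 0.118 / 0.37 * 100 = 31.89

31.89 %


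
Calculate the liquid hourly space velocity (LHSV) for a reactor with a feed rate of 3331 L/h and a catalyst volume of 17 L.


LHSV = volumetric feed rate / catalyst volume
= 3331 L/h / 17 L
= 195.9 h^-1

195.9 h^-1


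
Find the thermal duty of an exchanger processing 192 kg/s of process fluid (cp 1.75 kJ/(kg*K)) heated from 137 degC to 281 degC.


Q = m_dot * cp * delta_T
delta_T = 281 - 137 = 144 K
Q = 192 * 1.75 * 144
= 336 * 144
= 48384 kW

48384 kW


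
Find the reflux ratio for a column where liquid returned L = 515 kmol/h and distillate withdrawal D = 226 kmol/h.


Reflux ratio definition: R = L / D (liquid returned / distillate withdrawn)
L = 515 kmol/h, D = 226 kmol/h
R = 515 / 226 = 2.279

2.279


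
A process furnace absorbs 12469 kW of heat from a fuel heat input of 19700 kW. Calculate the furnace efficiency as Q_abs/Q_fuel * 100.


Furnace efficiency = Q_absorbed / Q_fuel * 100
= 12469 / 19700 * 100 = 63.29

63.29 %


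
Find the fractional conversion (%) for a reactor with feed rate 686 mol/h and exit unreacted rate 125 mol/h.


X = (F_in - F_out) / F_in * 100
Moles reacted = 686 - 125 = 561
X = 561 / 686 * 100
= 0.8178 * 100
= 81.78 %

81.78 %


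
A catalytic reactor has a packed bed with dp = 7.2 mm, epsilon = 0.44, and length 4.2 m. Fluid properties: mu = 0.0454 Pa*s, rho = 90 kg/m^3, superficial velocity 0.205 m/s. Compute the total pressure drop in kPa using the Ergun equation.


dp = 7.2 mm = 0.0072 m
Viscous term = 150*0.0454*0.205*(1-0.44)^2 / (0.0072^2*0.44^3) = 99141.2
Inertial term = 1.75*90*0.205^2*(1-0.44) / (0.0072*0.44^3) = 6043.46
dP/L = 99141.2 + 6043.46 = 105185 Pa/m
dP = 105185 * 4.2 / 1000 = 441.8 kPa

441.8 kPa


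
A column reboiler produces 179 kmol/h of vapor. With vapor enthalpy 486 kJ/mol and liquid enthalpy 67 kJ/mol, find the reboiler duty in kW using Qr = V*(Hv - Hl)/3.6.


Qr = 179 * (486 - 67) / 3.6 = 179 * 419 / 3.6 = 20830

20830 kW


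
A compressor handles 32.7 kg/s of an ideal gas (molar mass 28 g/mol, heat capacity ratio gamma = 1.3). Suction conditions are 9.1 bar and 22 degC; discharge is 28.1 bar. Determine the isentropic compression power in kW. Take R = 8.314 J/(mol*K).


Isentropic work: W = m*(gamma/(gamma-1))*(R*T1/MW)*((P2/P1)^((gamma-1)/gamma) - 1)
T1 = 22 + 273.15 = 295.15 K
Pressure ratio = 28.1 / 9.1 = 3.08791
Exponent = (1.3 - 1)/1.3 = 0.230769
(P2/P1)^exp - 1 = 3.08791^0.230769 - 1 = 0.297178
W = 32.7 * 1.3 / 0.3 * 8.314 * 295.15 / 28 * 0.297178 = 3690

3690 kW


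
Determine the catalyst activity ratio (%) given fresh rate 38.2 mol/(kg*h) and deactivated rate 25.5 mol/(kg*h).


Activity (%) = (rate_used / rate_fresh) * 100
rate_used = 25.5, rate_fresh = 38.2
= (25.5 / 38.2) * 100
= 0.6675 * 100 = 66.75

66.75 %


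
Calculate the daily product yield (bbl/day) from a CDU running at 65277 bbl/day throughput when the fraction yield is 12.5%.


Crude throughput = 65277 bbl/day
Fraction yield = 12.5%
yield = throughput * fraction / 100
yield = 65277 * 12.5 / 100 = 8159.625

8159.625 bbl/day


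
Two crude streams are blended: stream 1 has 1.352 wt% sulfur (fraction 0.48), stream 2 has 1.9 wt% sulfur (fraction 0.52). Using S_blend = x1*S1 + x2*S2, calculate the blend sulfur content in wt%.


Linear sulfur blending: S_blend = x1*S1 + x2*S2
Contribution 1: 0.48 * 1.352 = 0.64896 wt%
Contribution 2: 0.52 * 1.9 = 0.988 wt%
S_blend = 0.64896 + 0.988 = 1.63696

1.63696 wt%


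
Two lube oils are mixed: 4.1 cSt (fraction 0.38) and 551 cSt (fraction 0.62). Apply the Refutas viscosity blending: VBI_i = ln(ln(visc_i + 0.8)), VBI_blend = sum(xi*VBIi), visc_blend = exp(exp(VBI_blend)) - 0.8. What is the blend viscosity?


Refutas method: VBN_i = 14.534*ln(ln(visc_i + 0.8)) + 10.975, blended linearly by mass fraction; since VBN is linear in VBI_i = ln(ln(visc_i + 0.8)) and the fractions sum to 1, blend VBI directly: visc = exp(exp(VBI_blend)) - 0.8
VBI_1 = ln(ln(4.1 + 0.8)) = 0.463253
VBI_2 = ln(ln(551 + 0.8)) = 1.84264
VBI_blend = 0.38 * 0.463253 + 0.62 * 1.84264 = 1.31847
visc_blend = exp(exp(1.31847)) - 0.8 = 41.20

41.20 cSt


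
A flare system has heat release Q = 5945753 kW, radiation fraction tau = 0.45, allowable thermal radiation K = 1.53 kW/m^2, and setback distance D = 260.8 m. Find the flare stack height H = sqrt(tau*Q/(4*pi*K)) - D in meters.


tau*Q/(4*pi*K) = 0.45 * 5945753 / (4 * pi * 1.53) = 139161
sqrt(139161) = 373.043
H = 373.043 - 260.8 = 112.2

112.2 m


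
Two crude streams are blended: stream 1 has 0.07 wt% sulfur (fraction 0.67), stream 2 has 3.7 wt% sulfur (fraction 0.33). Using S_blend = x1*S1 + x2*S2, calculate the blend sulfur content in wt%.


Linear sulfur blending: S_blend = x1*S1 + x2*S2
Contribution 1: 0.67 * 0.07 = 0.0469 wt%
Contribution 2: 0.33 * 3.7 = 1.221 wt%
S_blend = 0.0469 + 1.221 = 1.2679

1.2679 wt%


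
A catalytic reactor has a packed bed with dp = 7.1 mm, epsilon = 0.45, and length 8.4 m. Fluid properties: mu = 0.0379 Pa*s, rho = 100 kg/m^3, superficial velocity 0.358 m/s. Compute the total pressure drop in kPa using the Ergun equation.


dp = 7.1 mm = 0.0071 m
Viscous term = 150*0.0379*0.358*(1-0.45)^2 / (0.0071^2*0.45^3) = 134025
Inertial term = 1.75*100*0.358^2*(1-0.45) / (0.0071*0.45^3) = 19066.5
dP/L = 134025 + 19066.5 = 153092 Pa/m
dP = 153092 * 8.4 / 1000 = 1286 kPa

1286 kPa


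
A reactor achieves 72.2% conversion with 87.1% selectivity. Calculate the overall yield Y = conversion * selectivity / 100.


Overall yield = conversion (%) * selectivity (%) / 100
Conversion = 72.2%, Selectivity = 87.1%
Y = 72.2 * 87.1 / 100
= 62.8862 %

62.8862 %


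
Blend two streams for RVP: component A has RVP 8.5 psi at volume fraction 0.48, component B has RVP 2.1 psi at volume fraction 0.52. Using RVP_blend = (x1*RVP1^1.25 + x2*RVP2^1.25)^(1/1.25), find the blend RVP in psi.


Chevron index: RVP_blend = (sum xi*RVPi^1.25)^(1/1.25)
RVP^1.25 terms: 0.48 * 8.5^1.25 + 0.52 * 2.1^1.25 = 8.28106
RVP_blend = 8.28106^(1/1.25) = 5.426

5.426 psi


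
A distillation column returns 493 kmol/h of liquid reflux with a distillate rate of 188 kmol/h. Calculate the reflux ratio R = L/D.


Reflux ratio definition: R = L / D (liquid returned / distillate withdrawn)
L = 493 kmol/h, D = 188 kmol/h
R = 493 / 188 = 2.622

2.622


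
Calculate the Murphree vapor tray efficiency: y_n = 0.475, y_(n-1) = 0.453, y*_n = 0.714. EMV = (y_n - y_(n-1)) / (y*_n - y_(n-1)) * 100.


Murphree vapor efficiency: EMV = (y_n - y_(n-1)) / (y*_n - y_(n-1)) * 100
EMV = (0.475 - 0.453) / (0.714 - 0.453) * 100 = 0.022 / 0.261 * 100 = 8.429

8.429 %


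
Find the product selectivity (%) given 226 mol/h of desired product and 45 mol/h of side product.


Selectivity = desired / (desired + undesired) * 100
Total products = 226 + 45 = 271 mol/h
S = 226 / 271 * 100
= 0.8339 * 100
= 83.39 %

83.39 %


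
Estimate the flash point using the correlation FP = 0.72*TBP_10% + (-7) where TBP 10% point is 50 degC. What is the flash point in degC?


FP = 0.72 * 50 + (-7) = 29

29 degC


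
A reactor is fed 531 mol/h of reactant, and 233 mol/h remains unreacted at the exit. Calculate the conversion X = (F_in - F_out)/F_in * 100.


X = (F_in - F_out) / F_in * 100
Moles reacted = 531 - 233 = 298
X = 298 / 531 * 100
= 0.5612 * 100
= 56.12 %

56.12 %


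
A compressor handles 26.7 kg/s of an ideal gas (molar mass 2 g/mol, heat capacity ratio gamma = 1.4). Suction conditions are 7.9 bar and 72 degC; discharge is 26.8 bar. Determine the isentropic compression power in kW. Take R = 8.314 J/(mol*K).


Isentropic work: W = m*(gamma/(gamma-1))*(R*T1/MW)*((P2/P1)^((gamma-1)/gamma) - 1)
T1 = 72 + 273.15 = 345.15 K
Pressure ratio = 26.8 / 7.9 = 3.39241
Exponent = (1.4 - 1)/1.4 = 0.285714
(P2/P1)^exp - 1 = 3.39241^0.285714 - 1 = 0.417665
W = 26.7 * 1.4 / 0.4 * 8.314 * 345.15 / 2 * 0.417665 = 56000

56000 kW


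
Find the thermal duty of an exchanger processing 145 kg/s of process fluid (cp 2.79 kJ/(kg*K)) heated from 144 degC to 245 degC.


Q = m_dot * cp * delta_T
delta_T = 245 - 144 = 101 K
Q = 145 * 2.79 * 101
= 404.55 * 101
= 40859.55 kW

40859.55 kW


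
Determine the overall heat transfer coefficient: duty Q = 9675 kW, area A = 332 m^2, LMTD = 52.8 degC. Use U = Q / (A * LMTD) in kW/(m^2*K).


From Q = U*A*LMTD, U = Q / (A * LMTD)
U = 9675 / (332 * 52.8) = 9675 / 17529.6 = 0.5519

0.5519 kW/(m^2*K)


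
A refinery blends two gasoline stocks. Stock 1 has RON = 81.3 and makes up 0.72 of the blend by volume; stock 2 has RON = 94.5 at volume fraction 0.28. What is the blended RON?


Linear blending: RON_blend = sum(vi * RONi)
Contribution 1: 0.72 * 81.3 = 58.536
Contribution 2: 0.28 * 94.5 = 26.46
RON_blend = 58.536 + 26.46 = 84.996

84.996


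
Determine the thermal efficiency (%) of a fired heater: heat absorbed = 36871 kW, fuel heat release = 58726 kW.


Furnace efficiency = Q_absorbed / Q_fuel * 100
= 36871 / 58726 * 100 = 62.78

62.78 %


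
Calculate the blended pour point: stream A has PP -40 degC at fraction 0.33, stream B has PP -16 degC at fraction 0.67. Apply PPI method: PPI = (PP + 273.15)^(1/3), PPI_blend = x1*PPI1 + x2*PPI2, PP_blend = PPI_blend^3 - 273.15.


PPI_1 = (-40 + 273.15)^(1/3) = 6.15477
PPI_2 = (-16 + 273.15)^(1/3) = 6.359098
PPI_blend = 0.33 * 6.15477 + 0.67 * 6.359098 = 6.29167
PP_blend = 6.29167^3 - 273.15 = 249.0565 - 273.15 = -24.09

-24.09 degC


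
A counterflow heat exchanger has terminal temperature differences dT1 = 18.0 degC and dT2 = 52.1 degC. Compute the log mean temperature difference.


LMTD = (dT1 - dT2) / ln(dT1/dT2)
= (18.0 - 52.1) / ln(18.0 / 52.1) = -34.1 / -1.06279 = 32.09

32.09 degC


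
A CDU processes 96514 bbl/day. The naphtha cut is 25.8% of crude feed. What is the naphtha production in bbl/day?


Crude throughput = 96514 bbl/day
Fraction yield = 25.8%
yield = throughput * fraction / 100
yield = 96514 * 25.8 / 100 = 24900.612

24900.612 bbl/day


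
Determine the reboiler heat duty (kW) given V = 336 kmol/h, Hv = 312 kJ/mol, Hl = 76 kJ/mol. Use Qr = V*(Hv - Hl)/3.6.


Qr = 336 * (312 - 76) / 3.6 = 336 * 236 / 3.6 = 22030

22030 kW


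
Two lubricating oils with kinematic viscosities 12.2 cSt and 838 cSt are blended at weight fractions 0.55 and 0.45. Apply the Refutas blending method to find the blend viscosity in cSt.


Refutas method: VBN_i = 14.534*ln(ln(visc_i + 0.8)) + 10.975, blended linearly by mass fraction; since VBN is linear in VBI_i = ln(ln(visc_i + 0.8)) and the fractions sum to 1, blend VBI directly: visc = exp(exp(VBI_blend)) - 0.8
VBI_1 = ln(ln(12.2 + 0.8)) = 0.941939
VBI_2 = ln(ln(838 + 0.8)) = 1.90687
VBI_blend = 0.55 * 0.941939 + 0.45 * 1.90687 = 1.37616
visc_blend = exp(exp(1.37616)) - 0.8 = 51.64

51.64 cSt


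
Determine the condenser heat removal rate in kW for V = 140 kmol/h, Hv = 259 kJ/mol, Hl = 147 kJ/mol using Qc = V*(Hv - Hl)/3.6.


Qc = 140 * (259 - 147) / 3.6 = 140 * 112 / 3.6 = 4356

4356 kW


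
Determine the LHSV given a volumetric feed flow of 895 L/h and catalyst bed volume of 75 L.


LHSV = volumetric feed rate / catalyst volume
= 895 L/h / 75 L
= 11.93 h^-1

11.93 h^-1


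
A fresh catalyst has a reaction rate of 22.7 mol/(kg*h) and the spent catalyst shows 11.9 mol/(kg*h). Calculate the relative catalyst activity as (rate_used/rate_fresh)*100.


Activity (%) = (rate_used / rate_fresh) * 100
rate_used = 11.9, rate_fresh = 22.7
= (11.9 / 22.7) * 100
= 0.5242 * 100 = 52.42

52.42 %


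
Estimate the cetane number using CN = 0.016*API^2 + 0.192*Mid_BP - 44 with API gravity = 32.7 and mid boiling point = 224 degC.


CN = 0.016 * 32.7^2 + 0.192 * 224 - 44
CN = 17.10864 + 43.008 - 44 = 16.11664

16.11664


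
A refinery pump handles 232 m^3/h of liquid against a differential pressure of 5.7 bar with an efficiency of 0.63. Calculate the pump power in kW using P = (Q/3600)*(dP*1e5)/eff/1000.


Q = 232 / 3600 = 0.0644444 m^3/s
P = 0.0644444 * (5.7 * 1e5) / 0.63 / 1000 = 58.31

58.31 kW


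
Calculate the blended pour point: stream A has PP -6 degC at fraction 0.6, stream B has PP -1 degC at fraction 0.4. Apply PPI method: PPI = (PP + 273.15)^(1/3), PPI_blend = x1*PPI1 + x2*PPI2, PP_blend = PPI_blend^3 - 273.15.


PPI_1 = (-6 + 273.15)^(1/3) = 6.440482
PPI_2 = (-1 + 273.15)^(1/3) = 6.480414
PPI_blend = 0.6 * 6.440482 + 0.4 * 6.480414 = 6.456455
PP_blend = 6.456455^3 - 273.15 = 269.1426 - 273.15 = -4.01

-4.01 degC


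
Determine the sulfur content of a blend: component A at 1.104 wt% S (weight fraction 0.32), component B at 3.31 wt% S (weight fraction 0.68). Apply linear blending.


Linear sulfur blending: S_blend = x1*S1 + x2*S2
Contribution 1: 0.32 * 1.104 = 0.35328 wt%
Contribution 2: 0.68 * 3.31 = 2.2508 wt%
S_blend = 0.35328 + 2.2508 = 2.60408

2.60408 wt%


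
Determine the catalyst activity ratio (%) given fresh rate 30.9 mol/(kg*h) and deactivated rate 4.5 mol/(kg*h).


Activity (%) = (rate_used / rate_fresh) * 100
rate_used = 4.5, rate_fresh = 30.9
= (4.5 / 30.9) * 100
= 0.1456 * 100 = 14.56

14.56 %


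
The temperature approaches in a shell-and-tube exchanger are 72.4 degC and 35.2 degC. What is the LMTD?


LMTD = (dT1 - dT2) / ln(dT1/dT2)
= (72.4 - 35.2) / ln(72.4 / 35.2) = 37.2 / 0.72116 = 51.58

51.58 degC


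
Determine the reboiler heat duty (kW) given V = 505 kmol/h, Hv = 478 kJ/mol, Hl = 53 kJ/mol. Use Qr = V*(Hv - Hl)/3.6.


Qr = 505 * (478 - 53) / 3.6 = 505 * 425 / 3.6 = 59620

59620 kW


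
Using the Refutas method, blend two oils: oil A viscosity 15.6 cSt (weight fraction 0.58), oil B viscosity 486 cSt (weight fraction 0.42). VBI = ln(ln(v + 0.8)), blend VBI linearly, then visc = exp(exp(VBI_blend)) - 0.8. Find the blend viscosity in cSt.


Refutas method: VBN_i = 14.534*ln(ln(visc_i + 0.8)) + 10.975, blended linearly by mass fraction; since VBN is linear in VBI_i = ln(ln(visc_i + 0.8)) and the fractions sum to 1, blend VBI directly: visc = exp(exp(VBI_blend)) - 0.8
VBI_1 = ln(ln(15.6 + 0.8)) = 1.02865
VBI_2 = ln(ln(486 + 0.8)) = 1.82259
VBI_blend = 0.58 * 1.02865 + 0.42 * 1.82259 = 1.3621
visc_blend = exp(exp(1.3621)) - 0.8 = 48.82

48.82 cSt


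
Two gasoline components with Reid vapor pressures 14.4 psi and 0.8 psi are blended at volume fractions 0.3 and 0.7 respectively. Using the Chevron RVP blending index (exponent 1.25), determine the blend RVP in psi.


Chevron index: RVP_blend = (sum xi*RVPi^1.25)^(1/1.25)
RVP^1.25 terms: 0.3 * 14.4^1.25 + 0.7 * 0.8^1.25 = 8.94501
RVP_blend = 8.94501^(1/1.25) = 5.771

5.771 psi


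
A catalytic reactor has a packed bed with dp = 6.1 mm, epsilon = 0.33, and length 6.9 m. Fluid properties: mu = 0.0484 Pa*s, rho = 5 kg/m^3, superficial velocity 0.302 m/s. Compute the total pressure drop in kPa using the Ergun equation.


dp = 6.1 mm = 0.0061 m
Viscous term = 150*0.0484*0.302*(1-0.33)^2 / (0.0061^2*0.33^3) = 736023
Inertial term = 1.75*5*0.302^2*(1-0.33) / (0.0061*0.33^3) = 2439.07
dP/L = 736023 + 2439.07 = 738462 Pa/m
dP = 738462 * 6.9 / 1000 = 5095 kPa

5095 kPa


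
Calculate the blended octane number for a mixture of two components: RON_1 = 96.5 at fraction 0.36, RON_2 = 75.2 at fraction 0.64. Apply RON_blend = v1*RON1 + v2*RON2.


Linear blending: RON_blend = sum(vi * RONi)
Contribution 1: 0.36 * 96.5 = 34.74
Contribution 2: 0.64 * 75.2 = 48.128
RON_blend = 34.74 + 48.128 = 82.868

82.868


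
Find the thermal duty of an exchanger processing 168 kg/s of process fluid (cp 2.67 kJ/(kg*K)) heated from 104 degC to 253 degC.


Q = m_dot * cp * delta_T
delta_T = 253 - 104 = 149 K
Q = 168 * 2.67 * 149
= 448.56 * 149
= 66835.44 kW

66835.44 kW


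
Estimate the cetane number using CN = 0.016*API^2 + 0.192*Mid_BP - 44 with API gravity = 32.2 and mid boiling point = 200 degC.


CN = 0.016 * 32.2^2 + 0.192 * 200 - 44
CN = 16.58944 + 38.4 - 44 = 10.98944

10.98944


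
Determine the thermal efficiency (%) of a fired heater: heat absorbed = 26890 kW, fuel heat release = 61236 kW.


Furnace efficiency = Q_absorbed / Q_fuel * 100
= 26890 / 61236 * 100 = 43.91

43.91 %


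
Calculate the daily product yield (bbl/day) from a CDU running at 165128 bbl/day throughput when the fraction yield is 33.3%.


Crude throughput = 165128 bbl/day
Fraction yield = 33.3%
yield = throughput * fraction / 100
yield = 165128 * 33.3 / 100 = 54987.624

54987.624 bbl/day


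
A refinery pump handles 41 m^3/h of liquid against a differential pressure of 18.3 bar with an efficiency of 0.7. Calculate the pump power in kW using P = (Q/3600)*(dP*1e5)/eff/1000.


Q = 41 / 3600 = 0.0113889 m^3/s
P = 0.0113889 * (18.3 * 1e5) / 0.7 / 1000 = 29.77

29.77 kW


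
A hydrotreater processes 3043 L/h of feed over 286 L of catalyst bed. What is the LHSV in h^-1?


LHSV = volumetric feed rate / catalyst volume
= 3043 L/h / 286 L
= 10.64 h^-1

10.64 h^-1


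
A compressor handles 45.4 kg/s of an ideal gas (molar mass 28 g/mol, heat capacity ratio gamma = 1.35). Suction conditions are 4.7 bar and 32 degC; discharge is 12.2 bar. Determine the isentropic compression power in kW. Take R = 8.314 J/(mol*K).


Isentropic work: W = m*(gamma/(gamma-1))*(R*T1/MW)*((P2/P1)^((gamma-1)/gamma) - 1)
T1 = 32 + 273.15 = 305.15 K
Pressure ratio = 12.2 / 4.7 = 2.59574
Exponent = (1.35 - 1)/1.35 = 0.259259
(P2/P1)^exp - 1 = 2.59574^0.259259 - 1 = 0.280563
W = 45.4 * 1.35 / 0.35 * 8.314 * 305.15 / 28 * 0.280563 = 4452

4452 kW


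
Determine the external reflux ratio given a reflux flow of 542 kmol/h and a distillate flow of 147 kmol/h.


Reflux ratio definition: R = L / D (liquid returned / distillate withdrawn)
L = 542 kmol/h, D = 147 kmol/h
R = 542 / 147 = 3.687

3.687


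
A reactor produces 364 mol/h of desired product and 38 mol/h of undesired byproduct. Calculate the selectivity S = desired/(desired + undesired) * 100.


Selectivity = desired / (desired + undesired) * 100
Total products = 364 + 38 = 402 mol/h
S = 364 / 402 * 100
= 0.9055 * 100
= 90.55 %

90.55 %


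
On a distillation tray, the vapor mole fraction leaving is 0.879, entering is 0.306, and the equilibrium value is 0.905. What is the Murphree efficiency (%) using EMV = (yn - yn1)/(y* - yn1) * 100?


Murphree vapor efficiency: EMV = (y_n - y_(n-1)) / (y*_n - y_(n-1)) * 100
EMV = (0.879 - 0.306) / (0.905 - 0.306) * 100 = 0.573 / 0.599 * 100 = 95.66

95.66 %


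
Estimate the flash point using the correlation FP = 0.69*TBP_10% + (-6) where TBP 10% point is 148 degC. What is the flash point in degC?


FP = 0.69 * 148 + (-6) = 96.12

96.12 degC


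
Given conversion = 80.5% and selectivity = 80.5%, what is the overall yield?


Overall yield = conversion (%) * selectivity (%) / 100
Conversion = 80.5%, Selectivity = 80.5%
Y = 80.5 * 80.5 / 100
= 64.8025 %

64.8025 %


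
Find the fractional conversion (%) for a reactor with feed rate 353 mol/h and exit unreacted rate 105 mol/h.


X = (F_in - F_out) / F_in * 100
Moles reacted = 353 - 105 = 248
X = 248 / 353 * 100
= 0.7025 * 100
= 70.25 %

70.25 %


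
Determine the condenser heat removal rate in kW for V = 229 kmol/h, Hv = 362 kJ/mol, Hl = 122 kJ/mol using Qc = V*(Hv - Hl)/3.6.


Qc = 229 * (362 - 122) / 3.6 = 229 * 240 / 3.6 = 15270

15270 kW


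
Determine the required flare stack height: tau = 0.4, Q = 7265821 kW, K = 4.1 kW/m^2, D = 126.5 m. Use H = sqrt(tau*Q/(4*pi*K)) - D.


tau*Q/(4*pi*K) = 0.4 * 7265821 / (4 * pi * 4.1) = 56409.3
sqrt(56409.3) = 237.506
H = 237.506 - 126.5 = 111.0

111.0 m


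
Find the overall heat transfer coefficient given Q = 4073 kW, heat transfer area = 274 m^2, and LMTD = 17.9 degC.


From Q = U*A*LMTD, U = Q / (A * LMTD)
U = 4073 / (274 * 17.9) = 4073 / 4904.6 = 0.8304

0.8304 kW/(m^2*K)


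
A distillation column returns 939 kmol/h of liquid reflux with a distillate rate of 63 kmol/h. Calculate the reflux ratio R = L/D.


Reflux ratio definition: R = L / D (liquid returned / distillate withdrawn)
L = 939 kmol/h, D = 63 kmol/h
R = 939 / 63 = 14.90

14.90


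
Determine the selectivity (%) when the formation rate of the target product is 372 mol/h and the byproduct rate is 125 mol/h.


Selectivity = desired / (desired + undesired) * 100
Total products = 372 + 125 = 497 mol/h
S = 372 / 497 * 100
= 0.7485 * 100
= 74.85 %

74.85 %


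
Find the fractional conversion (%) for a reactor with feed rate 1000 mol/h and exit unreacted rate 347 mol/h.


X = (F_in - F_out) / F_in * 100
Moles reacted = 1000 - 347 = 653
X = 653 / 1000 * 100
= 0.6530 * 100
= 65.30 %

65.30 %


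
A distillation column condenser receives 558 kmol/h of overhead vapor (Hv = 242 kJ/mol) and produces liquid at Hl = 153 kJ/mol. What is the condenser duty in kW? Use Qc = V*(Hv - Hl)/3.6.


Qc = 558 * (242 - 153) / 3.6 = 558 * 89 / 3.6 = 13800

13800 kW


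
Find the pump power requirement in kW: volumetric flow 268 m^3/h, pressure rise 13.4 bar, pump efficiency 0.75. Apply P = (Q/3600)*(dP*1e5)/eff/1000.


Q = 268 / 3600 = 0.0744444 m^3/s
P = 0.0744444 * (13.4 * 1e5) / 0.75 / 1000 = 133.0

133.0 kW


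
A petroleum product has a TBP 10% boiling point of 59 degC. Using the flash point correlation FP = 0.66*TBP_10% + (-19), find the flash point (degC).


FP = 0.66 * 59 + (-19) = 19.94

19.94 degC


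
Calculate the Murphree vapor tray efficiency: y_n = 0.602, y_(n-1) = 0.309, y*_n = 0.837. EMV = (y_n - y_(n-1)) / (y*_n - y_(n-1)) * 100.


Murphree vapor efficiency: EMV = (y_n - y_(n-1)) / (y*_n - y_(n-1)) * 100
EMV = (0.602 - 0.309) / (0.837 - 0.309) * 100 = 0.293 / 0.528 * 100 = 55.49

55.49 %


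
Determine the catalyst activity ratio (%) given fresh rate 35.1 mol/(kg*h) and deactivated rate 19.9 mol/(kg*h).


Activity (%) = (rate_used / rate_fresh) * 100
rate_used = 19.9, rate_fresh = 35.1
= (19.9 / 35.1) * 100
= 0.5670 * 100 = 56.70

56.70 %


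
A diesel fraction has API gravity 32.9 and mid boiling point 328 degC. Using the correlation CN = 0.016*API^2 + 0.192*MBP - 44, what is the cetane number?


CN = 0.016 * 32.9^2 + 0.192 * 328 - 44
CN = 17.31856 + 62.976 - 44 = 36.29456

36.29456


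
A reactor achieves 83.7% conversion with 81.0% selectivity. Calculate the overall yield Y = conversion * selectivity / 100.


Overall yield = conversion (%) * selectivity (%) / 100
Conversion = 83.7%, Selectivity = 81.0%
Y = 83.7 * 81.0 / 100
= 67.797 %

67.797 %


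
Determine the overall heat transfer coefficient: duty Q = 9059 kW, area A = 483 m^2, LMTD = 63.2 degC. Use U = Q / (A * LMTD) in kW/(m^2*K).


From Q = U*A*LMTD, U = Q / (A * LMTD)
U = 9059 / (483 * 63.2) = 9059 / 30525.6 = 0.2968

0.2968 kW/(m^2*K)


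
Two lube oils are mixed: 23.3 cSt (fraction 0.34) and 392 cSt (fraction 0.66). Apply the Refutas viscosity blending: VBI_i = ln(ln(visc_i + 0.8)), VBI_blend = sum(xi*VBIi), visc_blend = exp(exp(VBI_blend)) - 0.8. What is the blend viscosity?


Refutas method: VBN_i = 14.534*ln(ln(visc_i + 0.8)) + 10.975, blended linearly by mass fraction; since VBN is linear in VBI_i = ln(ln(visc_i + 0.8)) and the fractions sum to 1, blend VBI directly: visc = exp(exp(VBI_blend)) - 0.8
VBI_1 = ln(ln(23.3 + 0.8)) = 1.15758
VBI_2 = ln(ln(392 + 0.8)) = 1.7873
VBI_blend = 0.34 * 1.15758 + 0.66 * 1.7873 = 1.5732
visc_blend = exp(exp(1.5732)) - 0.8 = 123.4

123.4 cSt


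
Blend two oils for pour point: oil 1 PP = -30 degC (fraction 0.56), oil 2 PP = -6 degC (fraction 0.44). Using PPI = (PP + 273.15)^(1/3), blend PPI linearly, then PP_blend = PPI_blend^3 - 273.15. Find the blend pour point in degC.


PPI_1 = (-30 + 273.15)^(1/3) = 6.241535
PPI_2 = (-6 + 273.15)^(1/3) = 6.440482
PPI_blend = 0.56 * 6.241535 + 0.44 * 6.440482 = 6.329072
PP_blend = 6.329072^3 - 273.15 = 253.5246 - 273.15 = -19.63

-19.63 degC


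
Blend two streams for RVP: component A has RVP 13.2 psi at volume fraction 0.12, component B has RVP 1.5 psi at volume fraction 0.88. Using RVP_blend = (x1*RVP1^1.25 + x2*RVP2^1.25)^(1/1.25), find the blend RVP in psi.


Chevron index: RVP_blend = (sum xi*RVPi^1.25)^(1/1.25)
RVP^1.25 terms: 0.12 * 13.2^1.25 + 0.88 * 1.5^1.25 = 4.48007
RVP_blend = 4.48007^(1/1.25) = 3.319

3.319 psi


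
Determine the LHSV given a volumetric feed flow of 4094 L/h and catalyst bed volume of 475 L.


LHSV = volumetric feed rate / catalyst volume
= 4094 L/h / 475 L
= 8.619 h^-1

8.619 h^-1


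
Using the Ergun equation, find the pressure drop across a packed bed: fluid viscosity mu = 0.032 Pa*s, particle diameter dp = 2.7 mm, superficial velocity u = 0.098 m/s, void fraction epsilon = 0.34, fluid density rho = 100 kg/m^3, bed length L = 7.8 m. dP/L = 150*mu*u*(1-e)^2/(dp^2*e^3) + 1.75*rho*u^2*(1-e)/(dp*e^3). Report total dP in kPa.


dp = 2.7 mm = 0.0027 m
Viscous term = 150*0.032*0.098*(1-0.34)^2 / (0.0027^2*0.34^3) = 715140
Inertial term = 1.75*100*0.098^2*(1-0.34) / (0.0027*0.34^3) = 10452.8
dP/L = 715140 + 10452.8 = 725593 Pa/m
dP = 725593 * 7.8 / 1000 = 5660 kPa

5660 kPa


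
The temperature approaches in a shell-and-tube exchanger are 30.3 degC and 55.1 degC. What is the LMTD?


LMTD = (dT1 - dT2) / ln(dT1/dT2)
= (30.3 - 55.1) / ln(30.3 / 55.1) = -24.8 / -0.598002 = 41.47

41.47 degC


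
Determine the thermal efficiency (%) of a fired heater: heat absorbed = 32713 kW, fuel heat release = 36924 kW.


Furnace efficiency = Q_absorbed / Q_fuel * 100
= 32713 / 36924 * 100 = 88.60

88.60 %


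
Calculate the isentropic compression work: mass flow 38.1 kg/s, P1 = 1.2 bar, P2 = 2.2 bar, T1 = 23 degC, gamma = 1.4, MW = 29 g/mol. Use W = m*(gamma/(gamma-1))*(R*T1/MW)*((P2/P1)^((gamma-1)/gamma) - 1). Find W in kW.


Isentropic work: W = m*(gamma/(gamma-1))*(R*T1/MW)*((P2/P1)^((gamma-1)/gamma) - 1)
T1 = 23 + 273.15 = 296.15 K
Pressure ratio = 2.2 / 1.2 = 1.83333
Exponent = (1.4 - 1)/1.4 = 0.285714
(P2/P1)^exp - 1 = 1.83333^0.285714 - 1 = 0.189081
W = 38.1 * 1.4 / 0.4 * 8.314 * 296.15 / 29 * 0.189081 = 2141

2141 kW


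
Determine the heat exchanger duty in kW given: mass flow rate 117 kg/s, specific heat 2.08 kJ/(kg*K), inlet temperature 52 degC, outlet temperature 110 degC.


Q = m_dot * cp * delta_T
delta_T = 110 - 52 = 58 K
Q = 117 * 2.08 * 58
= 243.36 * 58
= 14114.88 kW

14114.88 kW


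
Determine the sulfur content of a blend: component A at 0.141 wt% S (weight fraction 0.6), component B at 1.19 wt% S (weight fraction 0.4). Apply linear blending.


Linear sulfur blending: S_blend = x1*S1 + x2*S2
Contribution 1: 0.6 * 0.141 = 0.0846 wt%
Contribution 2: 0.4 * 1.19 = 0.476 wt%
S_blend = 0.0846 + 0.476 = 0.5606

0.5606 wt%


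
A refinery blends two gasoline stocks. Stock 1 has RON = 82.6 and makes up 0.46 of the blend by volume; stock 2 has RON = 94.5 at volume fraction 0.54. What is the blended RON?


Linear blending: RON_blend = sum(vi * RONi)
Contribution 1: 0.46 * 82.6 = 37.996
Contribution 2: 0.54 * 94.5 = 51.03
RON_blend = 37.996 + 51.03 = 89.026

89.026


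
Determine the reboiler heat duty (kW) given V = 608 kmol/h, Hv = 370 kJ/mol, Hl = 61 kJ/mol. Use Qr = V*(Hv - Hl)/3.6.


Qr = 608 * (370 - 61) / 3.6 = 608 * 309 / 3.6 = 52190

52190 kW


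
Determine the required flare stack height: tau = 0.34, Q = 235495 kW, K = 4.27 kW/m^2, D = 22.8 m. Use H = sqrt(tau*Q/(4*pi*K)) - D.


tau*Q/(4*pi*K) = 0.34 * 235495 / (4 * pi * 4.27) = 1492.19
sqrt(1492.19) = 38.6289
H = 38.6289 - 22.8 = 15.83

15.83 m


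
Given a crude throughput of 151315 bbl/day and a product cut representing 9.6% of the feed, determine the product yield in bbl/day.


Crude throughput = 151315 bbl/day
Fraction yield = 9.6%
yield = throughput * fraction / 100
yield = 151315 * 9.6 / 100 = 14526.24

14526.24 bbl/day


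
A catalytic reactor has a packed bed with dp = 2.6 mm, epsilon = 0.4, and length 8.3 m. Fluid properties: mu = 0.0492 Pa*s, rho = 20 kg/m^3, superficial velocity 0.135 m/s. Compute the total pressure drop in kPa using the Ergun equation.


dp = 2.6 mm = 0.0026 m
Viscous term = 150*0.0492*0.135*(1-0.4)^2 / (0.0026^2*0.4^3) = 829022
Inertial term = 1.75*20*0.135^2*(1-0.4) / (0.0026*0.4^3) = 2300.03
dP/L = 829022 + 2300.03 = 831322 Pa/m
dP = 831322 * 8.3 / 1000 = 6900 kPa

6900 kPa


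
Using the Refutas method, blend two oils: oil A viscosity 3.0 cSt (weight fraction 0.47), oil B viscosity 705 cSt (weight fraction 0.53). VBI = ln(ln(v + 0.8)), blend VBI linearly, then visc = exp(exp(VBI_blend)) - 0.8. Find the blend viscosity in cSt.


Refutas method: VBN_i = 14.534*ln(ln(visc_i + 0.8)) + 10.975, blended linearly by mass fraction; since VBN is linear in VBI_i = ln(ln(visc_i + 0.8)) and the fractions sum to 1, blend VBI directly: visc = exp(exp(VBI_blend)) - 0.8
VBI_1 = ln(ln(3.0 + 0.8)) = 0.288932
VBI_2 = ln(ln(705 + 0.8)) = 1.88089
VBI_blend = 0.47 * 0.288932 + 0.53 * 1.88089 = 1.13267
visc_blend = exp(exp(1.13267)) - 0.8 = 21.49

21.49 cSt


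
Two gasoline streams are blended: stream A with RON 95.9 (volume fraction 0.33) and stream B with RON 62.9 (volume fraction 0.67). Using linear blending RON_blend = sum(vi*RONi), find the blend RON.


Linear blending: RON_blend = sum(vi * RONi)
Contribution 1: 0.33 * 95.9 = 31.647
Contribution 2: 0.67 * 62.9 = 42.143
RON_blend = 31.647 + 42.143 = 73.79

73.79


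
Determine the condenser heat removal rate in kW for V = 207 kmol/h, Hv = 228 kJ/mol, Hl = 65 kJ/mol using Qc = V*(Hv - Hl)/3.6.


Qc = 207 * (228 - 65) / 3.6 = 207 * 163 / 3.6 = 9372

9372 kW


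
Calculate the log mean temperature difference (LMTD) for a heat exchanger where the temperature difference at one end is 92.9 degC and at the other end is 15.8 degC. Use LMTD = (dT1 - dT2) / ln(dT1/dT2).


LMTD = (dT1 - dT2) / ln(dT1/dT2)
= (92.9 - 15.8) / ln(92.9 / 15.8) = 77.1 / 1.77151 = 43.52

43.52 degC


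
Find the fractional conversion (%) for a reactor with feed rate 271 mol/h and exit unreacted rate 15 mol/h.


X = (F_in - F_out) / F_in * 100
Moles reacted = 271 - 15 = 256
X = 256 / 271 * 100
= 0.9446 * 100
= 94.46 %

94.46 %


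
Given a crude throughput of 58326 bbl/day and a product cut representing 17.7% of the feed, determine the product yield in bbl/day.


Crude throughput = 58326 bbl/day
Fraction yield = 17.7%
yield = throughput * fraction / 100
yield = 58326 * 17.7 / 100 = 10323.702

10323.702 bbl/day


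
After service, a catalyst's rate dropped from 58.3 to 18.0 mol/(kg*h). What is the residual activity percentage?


Activity (%) = (rate_used / rate_fresh) * 100
rate_used = 18.0, rate_fresh = 58.3
= (18.0 / 58.3) * 100
= 0.3087 * 100 = 30.87

30.87 %


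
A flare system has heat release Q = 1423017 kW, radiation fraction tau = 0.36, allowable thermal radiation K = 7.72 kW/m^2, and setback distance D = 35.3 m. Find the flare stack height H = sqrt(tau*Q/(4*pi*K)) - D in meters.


tau*Q/(4*pi*K) = 0.36 * 1423017 / (4 * pi * 7.72) = 5280.63
sqrt(5280.63) = 72.6679
H = 72.6679 - 35.3 = 37.37

37.37 m


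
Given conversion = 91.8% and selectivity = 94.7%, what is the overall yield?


Overall yield = conversion (%) * selectivity (%) / 100
Conversion = 91.8%, Selectivity = 94.7%
Y = 91.8 * 94.7 / 100
= 86.9346 %

86.9346 %
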